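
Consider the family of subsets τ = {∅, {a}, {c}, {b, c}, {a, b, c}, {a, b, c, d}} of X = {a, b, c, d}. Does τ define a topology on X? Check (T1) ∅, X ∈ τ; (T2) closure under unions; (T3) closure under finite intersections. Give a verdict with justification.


τ is NOT a topology on X.

Axiom (T1): ∅ ∈ τ? Yes; X ∈ τ? Yes.
Axiom (T2/T3): check pairwise unions and intersections of members of τ.
Counterexample for (T2): {a} ∪ {c} = {a, c} ∉ τ. Therefore τ is NOT a topology.


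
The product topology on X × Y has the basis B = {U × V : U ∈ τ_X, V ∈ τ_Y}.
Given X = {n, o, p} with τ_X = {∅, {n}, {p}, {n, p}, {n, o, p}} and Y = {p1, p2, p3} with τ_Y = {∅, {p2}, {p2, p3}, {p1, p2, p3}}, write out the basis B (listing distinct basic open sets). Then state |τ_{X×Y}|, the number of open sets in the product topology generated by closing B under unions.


Basis B = {∅ × ∅, {n} × {p2}, {p} × {p2}, {n} × {p2, p3}, {n, p} × {p2}, {p} × {p2, p3}, {n} × {p1, p2, p3}, {n, o, p} × {p2}, {p} × {p1, p2, p3}, {n, p} × {p2, p3}, {n, p} × {p1, p2, p3}, {n, o, p} × {p2, p3}, {n, o, p} × {p1, p2, p3}}; |τ_{X×Y}| = 30.

Enumerate products U × V with U ∈ τ_X, V ∈ τ_Y (deduplicated):
  ∅ × ∅ = {} (∅)
  {n} × {p2} = {(n,p2)}
  {p} × {p2} = {(p,p2)}
  {n} × {p2, p3} = {(n,p2), (n,p3)}
  {n, p} × {p2} = {(n,p2), (p,p2)}
  {p} × {p2, p3} = {(p,p2), (p,p3)}
  {n} × {p1, p2, p3} = {(n,p1), (n,p2), (n,p3)}
  {n, o, p} × {p2} = {(n,p2), (o,p2), (p,p2)}
  {p} × {p1, p2, p3} = {(p,p1), (p,p2), (p,p3)}
  {n, p} × {p2, p3} = {(n,p2), (n,p3), (p,p2), (p,p3)}
  {n, p} × {p1, p2, p3} = {(n,p1), (n,p2), (n,p3), (p,p1), (p,p2), (p,p3)}
  {n, o, p} × {p2, p3} = {(n,p2), (n,p3), (o,p2), (o,p3), (p,p2), (p,p3)}
  {n, o, p} × {p1, p2, p3} = {(n,p1), (n,p2), (n,p3), (o,p1), (o,p2), (o,p3), (p,p1), (p,p2), (p,p3)}
These 13 distinct sets form the basis B.
Close under arbitrary unions to get τ_{X×Y}; counting gives |τ_{X×Y}| = 30.


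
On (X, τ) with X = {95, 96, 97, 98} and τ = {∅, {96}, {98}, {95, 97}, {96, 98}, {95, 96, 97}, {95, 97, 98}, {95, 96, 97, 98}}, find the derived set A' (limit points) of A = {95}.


A' = {97}

For each x ∈ X, list the open sets U ∈ τ with x ∈ U, then check whether U ∩ (A ∖ {x}) ≠ ∅ for every such U.
  x = 95: open {95, 97} ∋ x has {95, 97} ∩ (A ∖ {95}) = ∅, so x is NOT a limit point.
  x = 96: open {96} ∋ x has {96} ∩ (A ∖ {96}) = ∅, so x is NOT a limit point.
  x = 97: opens ∋ x are {95, 97}, {95, 96, 97}, {95, 97, 98}, {95, 96, 97, 98}; each meets A ∖ {97}, so x IS a limit point.
  x = 98: open {98} ∋ x has {98} ∩ (A ∖ {98}) = ∅, so x is NOT a limit point.
Collecting: A' = {97}.


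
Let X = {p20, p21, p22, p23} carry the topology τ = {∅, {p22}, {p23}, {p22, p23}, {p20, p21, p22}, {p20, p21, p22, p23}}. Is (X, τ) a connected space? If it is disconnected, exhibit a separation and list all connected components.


(X, τ) is disconnected; components = [{p23}, {p20, p21, p22}].

Find clopen sets (U ∈ τ with X ∖ U ∈ τ):
  U = ∅, X ∖ U = {p20, p21, p22, p23} — both open, so U is clopen.
  U = {p23}, X ∖ U = {p20, p21, p22} — both open, so U is clopen.
  U = {p20, p21, p22}, X ∖ U = {p23} — both open, so U is clopen.
  U = {p20, p21, p22, p23}, X ∖ U = ∅ — both open, so U is clopen.
Nontrivial clopen(s) exist: e.g. {p20, p21, p22}. So (X, τ) is disconnected.
Compute connected components by grouping points that agree on all clopens:
  component: {p23}
  component: {p20, p21, p22}


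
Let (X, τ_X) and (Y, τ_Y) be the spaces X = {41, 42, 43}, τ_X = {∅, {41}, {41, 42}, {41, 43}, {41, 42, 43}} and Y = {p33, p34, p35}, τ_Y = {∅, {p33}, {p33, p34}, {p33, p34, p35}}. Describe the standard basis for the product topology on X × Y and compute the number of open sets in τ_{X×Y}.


Basis B = {∅ × ∅, {41} × {p33}, {41} × {p33, p34}, {41, 42} × {p33}, {41, 43} × {p33}, {41} × {p33, p34, p35}, {41, 42, 43} × {p33}, {41, 42} × {p33, p34}, {41, 43} × {p33, p34}, {41, 42} × {p33, p34, p35}, {41, 43} × {p33, p34, p35}, {41, 42, 43} × {p33, p34}, {41, 42, 43} × {p33, p34, p35}}; |τ_{X×Y}| = 30.

Enumerate products U × V with U ∈ τ_X, V ∈ τ_Y (deduplicated):
  ∅ × ∅ = {} (∅)
  {41} × {p33} = {(41,p33)}
  {41} × {p33, p34} = {(41,p33), (41,p34)}
  {41, 42} × {p33} = {(41,p33), (42,p33)}
  {41, 43} × {p33} = {(41,p33), (43,p33)}
  {41} × {p33, p34, p35} = {(41,p33), (41,p34), (41,p35)}
  {41, 42, 43} × {p33} = {(41,p33), (42,p33), (43,p33)}
  {41, 42} × {p33, p34} = {(41,p33), (41,p34), (42,p33), (42,p34)}
  {41, 43} × {p33, p34} = {(41,p33), (41,p34), (43,p33), (43,p34)}
  {41, 42} × {p33, p34, p35} = {(41,p33), (41,p34), (41,p35), (42,p33), (42,p34), (42,p35)}
  {41, 43} × {p33, p34, p35} = {(41,p33), (41,p34), (41,p35), (43,p33), (43,p34), (43,p35)}
  {41, 42, 43} × {p33, p34} = {(41,p33), (41,p34), (42,p33), (42,p34), (43,p33), (43,p34)}
  {41, 42, 43} × {p33, p34, p35} = {(41,p33), (41,p34), (41,p35), (42,p33), (42,p34), (42,p35), (43,p33), (43,p34), (43,p35)}
These 13 distinct sets form the basis B.
Close under arbitrary unions to get τ_{X×Y}; counting gives |τ_{X×Y}| = 30.


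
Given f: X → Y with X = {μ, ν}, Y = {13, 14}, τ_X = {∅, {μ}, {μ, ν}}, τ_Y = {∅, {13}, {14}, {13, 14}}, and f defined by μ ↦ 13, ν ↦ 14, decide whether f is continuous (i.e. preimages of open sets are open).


f is NOT continuous.

Compute f^{-1}(U) for each U ∈ τ_Y:
  U = ∅: f^{-1}(U) = ∅ ∈ τ_X ✓.
  U = {13}: f^{-1}(U) = {μ} ∈ τ_X ✓.
  U = {14}: f^{-1}(U) = {ν} ∉ τ_X ✗.
  U = {13, 14}: f^{-1}(U) = {μ, ν} ∈ τ_X ✓.
Found U = {14} with f^{-1}(U) = {ν} not in τ_X. Therefore f is NOT continuous.


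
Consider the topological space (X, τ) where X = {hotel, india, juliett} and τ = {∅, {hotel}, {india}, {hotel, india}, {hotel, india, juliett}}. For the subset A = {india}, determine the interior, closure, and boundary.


int(A) = {india}, cl(A) = {india, juliett}, ∂A = {juliett}.

Closed sets in (X, τ) are complements of opens:
  closed(X, τ) = {∅, {juliett}, {hotel, juliett}, {india, juliett}, {hotel, india, juliett}}.
int(A) = ⋃ {U ∈ τ : U ⊆ A}. Opens contained in A: ∅, {india}.
Taking the union of these: int(A) = {india}.
cl(A) = ⋂ {C closed : A ⊆ C}. Closed sets containing A: {india, juliett}, {hotel, india, juliett}.
Intersecting these: cl(A) = {india, juliett}.
∂A = cl(A) ∖ int(A) = {india, juliett} ∖ {india} = {juliett}.


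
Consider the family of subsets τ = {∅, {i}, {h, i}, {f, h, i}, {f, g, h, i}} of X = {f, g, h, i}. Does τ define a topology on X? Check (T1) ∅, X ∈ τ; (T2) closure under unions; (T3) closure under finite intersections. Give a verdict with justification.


τ IS a topology on X.

Axiom (T1): ∅ ∈ τ? Yes; X ∈ τ? Yes.
Axiom (T2/T3): check pairwise unions and intersections of members of τ.
All pairwise intersections and unions checked — each lies in τ. Therefore τ satisfies (T1), (T2), (T3): it IS a topology on X.


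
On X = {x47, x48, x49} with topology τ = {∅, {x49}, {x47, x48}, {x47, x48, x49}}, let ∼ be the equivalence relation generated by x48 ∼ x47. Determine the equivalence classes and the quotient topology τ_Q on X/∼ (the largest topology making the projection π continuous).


X/∼ = {[x47=x48], [x49]}; |τ_Q| = 4.

Equivalence classes: [x47=x48], [x49].
Quotient map π: X → X/∼ sends x47 ↦ [x47=x48], x48 ↦ [x47=x48], x49 ↦ [x49].
For each subset V ⊆ X/∼, compute π^{-1}(V) ⊆ X and check whether π^{-1}(V) ∈ τ. V is open in τ_Q iff π^{-1}(V) ∈ τ.
  V = {}: π^{-1}(V) = ∅ ∈ τ ✓.
  V = {[x47=x48]}: π^{-1}(V) = {x47, x48} ∈ τ ✓.
  V = {[x49]}: π^{-1}(V) = {x49} ∈ τ ✓.
  V = {[x47=x48], [x49]}: π^{-1}(V) = {x47, x48, x49} ∈ τ ✓.
Open sets in the quotient: τ_Q = {{}, {[x47=x48]}, {[x49]}, {[x47=x48], [x49]}} (4 elements).


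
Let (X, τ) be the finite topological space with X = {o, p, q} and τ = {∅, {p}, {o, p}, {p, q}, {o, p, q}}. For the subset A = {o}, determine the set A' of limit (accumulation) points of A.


A' = ∅

For each x ∈ X, list the open sets U ∈ τ with x ∈ U, then check whether U ∩ (A ∖ {x}) ≠ ∅ for every such U.
  x = o: open {o, p} ∋ x has {o, p} ∩ (A ∖ {o}) = ∅, so x is NOT a limit point.
  x = p: open {p} ∋ x has {p} ∩ (A ∖ {p}) = ∅, so x is NOT a limit point.
  x = q: open {p, q} ∋ x has {p, q} ∩ (A ∖ {q}) = ∅, so x is NOT a limit point.
Collecting: A' = ∅.


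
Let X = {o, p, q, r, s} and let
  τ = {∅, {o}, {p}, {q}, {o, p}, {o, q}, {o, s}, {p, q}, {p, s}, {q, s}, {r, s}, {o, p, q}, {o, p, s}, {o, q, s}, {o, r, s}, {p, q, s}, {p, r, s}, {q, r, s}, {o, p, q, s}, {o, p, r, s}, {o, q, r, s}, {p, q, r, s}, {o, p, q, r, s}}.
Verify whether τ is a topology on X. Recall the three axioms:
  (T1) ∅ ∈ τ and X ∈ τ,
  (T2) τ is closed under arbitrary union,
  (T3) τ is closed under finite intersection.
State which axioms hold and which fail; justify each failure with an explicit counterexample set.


τ is NOT a topology on X.

Axiom (T1): ∅ ∈ τ? Yes; X ∈ τ? Yes.
Axiom (T2/T3): check pairwise unions and intersections of members of τ.
Counterexample for (T3): {o, s} ∩ {p, s} = {s} ∉ τ. Therefore τ is NOT a topology.


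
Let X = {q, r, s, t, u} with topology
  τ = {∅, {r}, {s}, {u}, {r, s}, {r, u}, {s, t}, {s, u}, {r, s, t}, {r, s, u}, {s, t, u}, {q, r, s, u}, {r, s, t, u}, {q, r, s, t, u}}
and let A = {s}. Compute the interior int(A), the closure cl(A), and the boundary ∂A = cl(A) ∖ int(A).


int(A) = {s}, cl(A) = {q, s, t}, ∂A = {q, t}.

Closed sets in (X, τ) are complements of opens:
  closed(X, τ) = {∅, {q}, {t}, {q, r}, {q, t}, {q, u}, {q, r, t}, {q, r, u}, {q, s, t}, {q, t, u}, {q, r, s, t}, {q, r, t, u}, {q, s, t, u}, {q, r, s, t, u}}.
int(A) = ⋃ {U ∈ τ : U ⊆ A}. Opens contained in A: ∅, {s}.
Taking the union of these: int(A) = {s}.
cl(A) = ⋂ {C closed : A ⊆ C}. Closed sets containing A: {q, s, t}, {q, r, s, t}, {q, s, t, u}, {q, r, s, t, u}.
Intersecting these: cl(A) = {q, s, t}.
∂A = cl(A) ∖ int(A) = {q, s, t} ∖ {s} = {q, t}.


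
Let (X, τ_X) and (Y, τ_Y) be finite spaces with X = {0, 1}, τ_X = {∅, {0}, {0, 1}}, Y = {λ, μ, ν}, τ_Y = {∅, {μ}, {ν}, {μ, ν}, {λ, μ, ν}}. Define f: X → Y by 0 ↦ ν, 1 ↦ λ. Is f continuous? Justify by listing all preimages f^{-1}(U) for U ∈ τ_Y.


f IS continuous.

Compute f^{-1}(U) for each U ∈ τ_Y:
  U = ∅: f^{-1}(U) = ∅ ∈ τ_X ✓.
  U = {μ}: f^{-1}(U) = ∅ ∈ τ_X ✓.
  U = {ν}: f^{-1}(U) = {0} ∈ τ_X ✓.
  U = {μ, ν}: f^{-1}(U) = {0} ∈ τ_X ✓.
  U = {λ, μ, ν}: f^{-1}(U) = {0, 1} ∈ τ_X ✓.
Every preimage lies in τ_X, so f IS continuous.


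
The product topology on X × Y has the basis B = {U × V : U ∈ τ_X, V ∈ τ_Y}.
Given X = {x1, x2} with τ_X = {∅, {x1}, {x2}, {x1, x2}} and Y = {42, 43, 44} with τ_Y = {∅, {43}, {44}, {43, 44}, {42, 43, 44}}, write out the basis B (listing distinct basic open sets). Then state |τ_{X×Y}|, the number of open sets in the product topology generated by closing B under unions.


Basis B = {∅ × ∅, {x1} × {43}, {x1} × {44}, {x2} × {43}, {x2} × {44}, {x1} × {43, 44}, {x1, x2} × {43}, {x1, x2} × {44}, {x2} × {43, 44}, {x1} × {42, 43, 44}, {x2} × {42, 43, 44}, {x1, x2} × {43, 44}, {x1, x2} × {42, 43, 44}}; |τ_{X×Y}| = 25.

Enumerate products U × V with U ∈ τ_X, V ∈ τ_Y (deduplicated):
  ∅ × ∅ = {} (∅)
  {x1} × {43} = {(x1,43)}
  {x1} × {44} = {(x1,44)}
  {x2} × {43} = {(x2,43)}
  {x2} × {44} = {(x2,44)}
  {x1} × {43, 44} = {(x1,43), (x1,44)}
  {x1, x2} × {43} = {(x1,43), (x2,43)}
  {x1, x2} × {44} = {(x1,44), (x2,44)}
  {x2} × {43, 44} = {(x2,43), (x2,44)}
  {x1} × {42, 43, 44} = {(x1,42), (x1,43), (x1,44)}
  {x2} × {42, 43, 44} = {(x2,42), (x2,43), (x2,44)}
  {x1, x2} × {43, 44} = {(x1,43), (x1,44), (x2,43), (x2,44)}
  {x1, x2} × {42, 43, 44} = {(x1,42), (x1,43), (x1,44), (x2,42), (x2,43), (x2,44)}
These 13 distinct sets form the basis B.
Close under arbitrary unions to get τ_{X×Y}; counting gives |τ_{X×Y}| = 25.


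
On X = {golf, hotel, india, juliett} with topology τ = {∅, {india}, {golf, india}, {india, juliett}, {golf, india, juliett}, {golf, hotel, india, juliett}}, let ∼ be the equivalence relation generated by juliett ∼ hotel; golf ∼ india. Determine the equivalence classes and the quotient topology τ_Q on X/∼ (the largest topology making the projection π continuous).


X/∼ = {[golf=india], [hotel=juliett]}; |τ_Q| = 3.

Equivalence classes: [golf=india], [hotel=juliett].
Quotient map π: X → X/∼ sends golf ↦ [golf=india], hotel ↦ [hotel=juliett], india ↦ [golf=india], juliett ↦ [hotel=juliett].
For each subset V ⊆ X/∼, compute π^{-1}(V) ⊆ X and check whether π^{-1}(V) ∈ τ. V is open in τ_Q iff π^{-1}(V) ∈ τ.
  V = {}: π^{-1}(V) = ∅ ∈ τ ✓.
  V = {[golf=india]}: π^{-1}(V) = {golf, india} ∈ τ ✓.
  V = {[hotel=juliett]}: π^{-1}(V) = {hotel, juliett} ∉ τ ✗.
  V = {[golf=india], [hotel=juliett]}: π^{-1}(V) = {golf, hotel, india, juliett} ∈ τ ✓.
Open sets in the quotient: τ_Q = {{}, {[golf=india]}, {[golf=india], [hotel=juliett]}} (3 elements).


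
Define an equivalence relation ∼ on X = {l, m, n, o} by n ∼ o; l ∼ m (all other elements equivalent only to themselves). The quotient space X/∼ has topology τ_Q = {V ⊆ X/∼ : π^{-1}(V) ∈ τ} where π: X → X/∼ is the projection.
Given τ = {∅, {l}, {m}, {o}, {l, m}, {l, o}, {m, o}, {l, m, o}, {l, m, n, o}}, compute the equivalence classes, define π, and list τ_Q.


X/∼ = {[l=m], [n=o]}; |τ_Q| = 3.

Equivalence classes: [l=m], [n=o].
Quotient map π: X → X/∼ sends l ↦ [l=m], m ↦ [l=m], n ↦ [n=o], o ↦ [n=o].
For each subset V ⊆ X/∼, compute π^{-1}(V) ⊆ X and check whether π^{-1}(V) ∈ τ. V is open in τ_Q iff π^{-1}(V) ∈ τ.
  V = {}: π^{-1}(V) = ∅ ∈ τ ✓.
  V = {[l=m]}: π^{-1}(V) = {l, m} ∈ τ ✓.
  V = {[n=o]}: π^{-1}(V) = {n, o} ∉ τ ✗.
  V = {[l=m], [n=o]}: π^{-1}(V) = {l, m, n, o} ∈ τ ✓.
Open sets in the quotient: τ_Q = {{}, {[l=m]}, {[l=m], [n=o]}} (3 elements).


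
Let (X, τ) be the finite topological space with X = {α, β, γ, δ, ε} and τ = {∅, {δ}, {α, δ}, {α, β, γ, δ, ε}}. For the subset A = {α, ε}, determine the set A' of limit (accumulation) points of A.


A' = {β, γ, ε}

For each x ∈ X, list the open sets U ∈ τ with x ∈ U, then check whether U ∩ (A ∖ {x}) ≠ ∅ for every such U.
  x = α: open {α, δ} ∋ x has {α, δ} ∩ (A ∖ {α}) = ∅, so x is NOT a limit point.
  x = β: opens ∋ x are {α, β, γ, δ, ε}; each meets A ∖ {β}, so x IS a limit point.
  x = γ: opens ∋ x are {α, β, γ, δ, ε}; each meets A ∖ {γ}, so x IS a limit point.
  x = δ: open {δ} ∋ x has {δ} ∩ (A ∖ {δ}) = ∅, so x is NOT a limit point.
  x = ε: opens ∋ x are {α, β, γ, δ, ε}; each meets A ∖ {ε}, so x IS a limit point.
Collecting: A' = {β, γ, ε}.


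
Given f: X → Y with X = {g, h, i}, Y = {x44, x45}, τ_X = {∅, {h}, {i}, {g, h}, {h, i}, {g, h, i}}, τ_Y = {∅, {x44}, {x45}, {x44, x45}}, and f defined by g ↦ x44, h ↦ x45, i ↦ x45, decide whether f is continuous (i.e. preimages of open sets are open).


f is NOT continuous.

Compute f^{-1}(U) for each U ∈ τ_Y:
  U = ∅: f^{-1}(U) = ∅ ∈ τ_X ✓.
  U = {x44}: f^{-1}(U) = {g} ∉ τ_X ✗.
  U = {x45}: f^{-1}(U) = {h, i} ∈ τ_X ✓.
  U = {x44, x45}: f^{-1}(U) = {g, h, i} ∈ τ_X ✓.
Found U = {x44} with f^{-1}(U) = {g} not in τ_X. Therefore f is NOT continuous.


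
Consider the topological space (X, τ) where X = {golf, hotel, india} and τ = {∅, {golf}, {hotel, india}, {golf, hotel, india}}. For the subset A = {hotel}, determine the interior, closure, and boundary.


int(A) = ∅, cl(A) = {hotel, india}, ∂A = {hotel, india}.

Closed sets in (X, τ) are complements of opens:
  closed(X, τ) = {∅, {golf}, {hotel, india}, {golf, hotel, india}}.
int(A) = ⋃ {U ∈ τ : U ⊆ A}. Opens contained in A: ∅.
Taking the union of these: int(A) = ∅.
cl(A) = ⋂ {C closed : A ⊆ C}. Closed sets containing A: {hotel, india}, {golf, hotel, india}.
Intersecting these: cl(A) = {hotel, india}.
∂A = cl(A) ∖ int(A) = {hotel, india} ∖ ∅ = {hotel, india}.


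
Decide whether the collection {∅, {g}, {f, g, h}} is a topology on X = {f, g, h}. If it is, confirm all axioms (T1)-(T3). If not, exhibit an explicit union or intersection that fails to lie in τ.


τ IS a topology on X.

Axiom (T1): ∅ ∈ τ? Yes; X ∈ τ? Yes.
Axiom (T2/T3): check pairwise unions and intersections of members of τ.
All pairwise intersections and unions checked — each lies in τ. Therefore τ satisfies (T1), (T2), (T3): it IS a topology on X.


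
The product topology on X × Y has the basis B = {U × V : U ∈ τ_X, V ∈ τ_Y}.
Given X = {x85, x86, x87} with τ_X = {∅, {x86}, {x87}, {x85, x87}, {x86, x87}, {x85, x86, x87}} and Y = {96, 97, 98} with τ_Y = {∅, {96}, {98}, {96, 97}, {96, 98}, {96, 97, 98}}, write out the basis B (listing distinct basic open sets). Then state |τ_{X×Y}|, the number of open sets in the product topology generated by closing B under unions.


Basis B = {∅ × ∅, {x86} × {96}, {x86} × {98}, {x87} × {96}, {x87} × {98}, {x85, x87} × {96}, {x85, x87} × {98}, {x86} × {96, 97}, {x86} × {96, 98}, {x86, x87} × {96}, {x86, x87} × {98}, {x87} × {96, 97}, {x87} × {96, 98}, {x85, x86, x87} × {96}, {x85, x86, x87} × {98}, {x86} × {96, 97, 98}, {x87} × {96, 97, 98}, {x85, x87} × {96, 97}, {x85, x87} × {96, 98}, {x86, x87} × {96, 97}, {x86, x87} × {96, 98}, {x85, x87} × {96, 97, 98}, {x85, x86, x87} × {96, 97}, {x85, x86, x87} × {96, 98}, {x86, x87} × {96, 97, 98}, {x85, x86, x87} × {96, 97, 98}}; |τ_{X×Y}| = 108.

Enumerate products U × V with U ∈ τ_X, V ∈ τ_Y (deduplicated):
  ∅ × ∅ = {} (∅)
  {x86} × {96} = {(x86,96)}
  {x86} × {98} = {(x86,98)}
  {x87} × {96} = {(x87,96)}
  {x87} × {98} = {(x87,98)}
  {x85, x87} × {96} = {(x85,96), (x87,96)}
  {x85, x87} × {98} = {(x85,98), (x87,98)}
  {x86} × {96, 97} = {(x86,96), (x86,97)}
  {x86} × {96, 98} = {(x86,96), (x86,98)}
  {x86, x87} × {96} = {(x86,96), (x87,96)}
  {x86, x87} × {98} = {(x86,98), (x87,98)}
  {x87} × {96, 97} = {(x87,96), (x87,97)}
  {x87} × {96, 98} = {(x87,96), (x87,98)}
  {x85, x86, x87} × {96} = {(x85,96), (x86,96), (x87,96)}
  {x85, x86, x87} × {98} = {(x85,98), (x86,98), (x87,98)}
  {x86} × {96, 97, 98} = {(x86,96), (x86,97), (x86,98)}
  {x87} × {96, 97, 98} = {(x87,96), (x87,97), (x87,98)}
  {x85, x87} × {96, 97} = {(x85,96), (x85,97), (x87,96), (x87,97)}
  {x85, x87} × {96, 98} = {(x85,96), (x85,98), (x87,96), (x87,98)}
  {x86, x87} × {96, 97} = {(x86,96), (x86,97), (x87,96), (x87,97)}
  {x86, x87} × {96, 98} = {(x86,96), (x86,98), (x87,96), (x87,98)}
  {x85, x87} × {96, 97, 98} = {(x85,96), (x85,97), (x85,98), (x87,96), (x87,97), (x87,98)}
  {x85, x86, x87} × {96, 97} = {(x85,96), (x85,97), (x86,96), (x86,97), (x87,96), (x87,97)}
  {x85, x86, x87} × {96, 98} = {(x85,96), (x85,98), (x86,96), (x86,98), (x87,96), (x87,98)}
  {x86, x87} × {96, 97, 98} = {(x86,96), (x86,97), (x86,98), (x87,96), (x87,97), (x87,98)}
  {x85, x86, x87} × {96, 97, 98} = {(x85,96), (x85,97), (x85,98), (x86,96), (x86,97), (x86,98), (x87,96), (x87,97), (x87,98)}
These 26 distinct sets form the basis B.
Close under arbitrary unions to get τ_{X×Y}; counting gives |τ_{X×Y}| = 108.


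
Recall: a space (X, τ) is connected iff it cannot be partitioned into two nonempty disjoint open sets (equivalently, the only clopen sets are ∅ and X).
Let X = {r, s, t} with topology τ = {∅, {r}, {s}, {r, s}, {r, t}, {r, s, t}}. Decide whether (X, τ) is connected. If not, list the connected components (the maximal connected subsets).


(X, τ) is disconnected; components = [{s}, {r, t}].

Find clopen sets (U ∈ τ with X ∖ U ∈ τ):
  U = ∅, X ∖ U = {r, s, t} — both open, so U is clopen.
  U = {s}, X ∖ U = {r, t} — both open, so U is clopen.
  U = {r, t}, X ∖ U = {s} — both open, so U is clopen.
  U = {r, s, t}, X ∖ U = ∅ — both open, so U is clopen.
Nontrivial clopen(s) exist: e.g. {s}. So (X, τ) is disconnected.
Compute connected components by grouping points that agree on all clopens:
  component: {s}
  component: {r, t}


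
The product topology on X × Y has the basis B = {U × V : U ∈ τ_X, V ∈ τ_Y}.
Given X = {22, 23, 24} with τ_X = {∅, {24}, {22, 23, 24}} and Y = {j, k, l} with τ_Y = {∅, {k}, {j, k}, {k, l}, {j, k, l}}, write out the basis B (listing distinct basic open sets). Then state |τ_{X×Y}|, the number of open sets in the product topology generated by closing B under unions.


Basis B = {∅ × ∅, {24} × {k}, {24} × {j, k}, {24} × {k, l}, {22, 23, 24} × {k}, {24} × {j, k, l}, {22, 23, 24} × {j, k}, {22, 23, 24} × {k, l}, {22, 23, 24} × {j, k, l}}; |τ_{X×Y}| = 14.

Enumerate products U × V with U ∈ τ_X, V ∈ τ_Y (deduplicated):
  ∅ × ∅ = {} (∅)
  {24} × {k} = {(24,k)}
  {24} × {j, k} = {(24,j), (24,k)}
  {24} × {k, l} = {(24,k), (24,l)}
  {22, 23, 24} × {k} = {(22,k), (23,k), (24,k)}
  {24} × {j, k, l} = {(24,j), (24,k), (24,l)}
  {22, 23, 24} × {j, k} = {(22,j), (22,k), (23,j), (23,k), (24,j), (24,k)}
  {22, 23, 24} × {k, l} = {(22,k), (22,l), (23,k), (23,l), (24,k), (24,l)}
  {22, 23, 24} × {j, k, l} = {(22,j), (22,k), (22,l), (23,j), (23,k), (23,l), (24,j), (24,k), (24,l)}
These 9 distinct sets form the basis B.
Close under arbitrary unions to get τ_{X×Y}; counting gives |τ_{X×Y}| = 14.


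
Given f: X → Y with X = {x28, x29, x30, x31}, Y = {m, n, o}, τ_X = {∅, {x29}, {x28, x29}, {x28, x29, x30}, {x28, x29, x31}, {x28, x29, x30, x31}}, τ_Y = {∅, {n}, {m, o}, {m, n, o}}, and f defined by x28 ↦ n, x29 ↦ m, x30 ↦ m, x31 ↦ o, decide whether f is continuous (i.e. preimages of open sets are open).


f is NOT continuous.

Compute f^{-1}(U) for each U ∈ τ_Y:
  U = ∅: f^{-1}(U) = ∅ ∈ τ_X ✓.
  U = {n}: f^{-1}(U) = {x28} ∉ τ_X ✗.
  U = {m, o}: f^{-1}(U) = {x29, x30, x31} ∉ τ_X ✗.
  U = {m, n, o}: f^{-1}(U) = {x28, x29, x30, x31} ∈ τ_X ✓.
Found U = {n} with f^{-1}(U) = {x28} not in τ_X. Therefore f is NOT continuous.


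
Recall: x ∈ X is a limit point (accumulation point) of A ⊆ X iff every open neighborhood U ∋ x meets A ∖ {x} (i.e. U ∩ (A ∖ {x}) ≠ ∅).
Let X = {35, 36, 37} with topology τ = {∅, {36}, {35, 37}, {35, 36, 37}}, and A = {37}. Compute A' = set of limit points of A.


A' = {35}

For each x ∈ X, list the open sets U ∈ τ with x ∈ U, then check whether U ∩ (A ∖ {x}) ≠ ∅ for every such U.
  x = 35: opens ∋ x are {35, 37}, {35, 36, 37}; each meets A ∖ {35}, so x IS a limit point.
  x = 36: open {36} ∋ x has {36} ∩ (A ∖ {36}) = ∅, so x is NOT a limit point.
  x = 37: open {35, 37} ∋ x has {35, 37} ∩ (A ∖ {37}) = ∅, so x is NOT a limit point.
Collecting: A' = {35}.


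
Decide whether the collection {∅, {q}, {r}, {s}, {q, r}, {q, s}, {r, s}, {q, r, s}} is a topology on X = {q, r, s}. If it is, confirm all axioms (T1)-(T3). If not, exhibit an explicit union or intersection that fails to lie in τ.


τ IS a topology on X.

Axiom (T1): ∅ ∈ τ? Yes; X ∈ τ? Yes.
Axiom (T2/T3): check pairwise unions and intersections of members of τ.
All pairwise intersections and unions checked — each lies in τ. Therefore τ satisfies (T1), (T2), (T3): it IS a topology on X.


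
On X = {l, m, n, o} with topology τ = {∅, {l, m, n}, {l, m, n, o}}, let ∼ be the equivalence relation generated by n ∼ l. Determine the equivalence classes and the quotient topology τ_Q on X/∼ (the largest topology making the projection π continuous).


X/∼ = {[l=n], [m], [o]}; |τ_Q| = 3.

Equivalence classes: [l=n], [m], [o].
Quotient map π: X → X/∼ sends l ↦ [l=n], m ↦ [m], n ↦ [l=n], o ↦ [o].
For each subset V ⊆ X/∼, compute π^{-1}(V) ⊆ X and check whether π^{-1}(V) ∈ τ. V is open in τ_Q iff π^{-1}(V) ∈ τ.
  V = {}: π^{-1}(V) = ∅ ∈ τ ✓.
  V = {[l=n]}: π^{-1}(V) = {l, n} ∉ τ ✗.
  V = {[m]}: π^{-1}(V) = {m} ∉ τ ✗.
  V = {[l=n], [m]}: π^{-1}(V) = {l, m, n} ∈ τ ✓.
  V = {[o]}: π^{-1}(V) = {o} ∉ τ ✗.
  V = {[l=n], [o]}: π^{-1}(V) = {l, n, o} ∉ τ ✗.
  V = {[m], [o]}: π^{-1}(V) = {m, o} ∉ τ ✗.
  V = {[l=n], [m], [o]}: π^{-1}(V) = {l, m, n, o} ∈ τ ✓.
Open sets in the quotient: τ_Q = {{}, {[l=n], [m]}, {[l=n], [m], [o]}} (3 elements).


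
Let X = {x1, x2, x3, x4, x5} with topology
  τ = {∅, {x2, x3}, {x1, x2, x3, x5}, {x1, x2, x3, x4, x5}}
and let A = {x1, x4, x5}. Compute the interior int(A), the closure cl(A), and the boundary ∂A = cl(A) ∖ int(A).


int(A) = ∅, cl(A) = {x1, x4, x5}, ∂A = {x1, x4, x5}.

Closed sets in (X, τ) are complements of opens:
  closed(X, τ) = {∅, {x4}, {x1, x4, x5}, {x1, x2, x3, x4, x5}}.
int(A) = ⋃ {U ∈ τ : U ⊆ A}. Opens contained in A: ∅.
Taking the union of these: int(A) = ∅.
cl(A) = ⋂ {C closed : A ⊆ C}. Closed sets containing A: {x1, x4, x5}, {x1, x2, x3, x4, x5}.
Intersecting these: cl(A) = {x1, x4, x5}.
∂A = cl(A) ∖ int(A) = {x1, x4, x5} ∖ ∅ = {x1, x4, x5}.


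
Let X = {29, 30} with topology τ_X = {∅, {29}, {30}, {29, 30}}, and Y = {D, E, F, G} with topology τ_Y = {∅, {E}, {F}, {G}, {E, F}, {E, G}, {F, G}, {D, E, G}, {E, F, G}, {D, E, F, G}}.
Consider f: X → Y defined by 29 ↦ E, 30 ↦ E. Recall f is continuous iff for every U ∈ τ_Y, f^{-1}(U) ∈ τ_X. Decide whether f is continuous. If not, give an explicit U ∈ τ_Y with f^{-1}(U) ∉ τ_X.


f IS continuous.

Compute f^{-1}(U) for each U ∈ τ_Y:
  U = ∅: f^{-1}(U) = ∅ ∈ τ_X ✓.
  U = {E}: f^{-1}(U) = {29, 30} ∈ τ_X ✓.
  U = {F}: f^{-1}(U) = ∅ ∈ τ_X ✓.
  U = {G}: f^{-1}(U) = ∅ ∈ τ_X ✓.
  U = {E, F}: f^{-1}(U) = {29, 30} ∈ τ_X ✓.
  U = {E, G}: f^{-1}(U) = {29, 30} ∈ τ_X ✓.
  U = {F, G}: f^{-1}(U) = ∅ ∈ τ_X ✓.
  U = {D, E, G}: f^{-1}(U) = {29, 30} ∈ τ_X ✓.
  U = {E, F, G}: f^{-1}(U) = {29, 30} ∈ τ_X ✓.
  U = {D, E, F, G}: f^{-1}(U) = {29, 30} ∈ τ_X ✓.
Every preimage lies in τ_X, so f IS continuous.


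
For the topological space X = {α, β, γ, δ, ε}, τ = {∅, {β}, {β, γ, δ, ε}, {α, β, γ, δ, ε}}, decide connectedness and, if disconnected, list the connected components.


(X, τ) is connected.

Find clopen sets (U ∈ τ with X ∖ U ∈ τ):
  U = ∅, X ∖ U = {α, β, γ, δ, ε} — both open, so U is clopen.
  U = {α, β, γ, δ, ε}, X ∖ U = ∅ — both open, so U is clopen.
Only trivial clopens (∅ and X) exist, so (X, τ) is connected.
Compute connected components by grouping points that agree on all clopens:
  component: {α, β, γ, δ, ε}


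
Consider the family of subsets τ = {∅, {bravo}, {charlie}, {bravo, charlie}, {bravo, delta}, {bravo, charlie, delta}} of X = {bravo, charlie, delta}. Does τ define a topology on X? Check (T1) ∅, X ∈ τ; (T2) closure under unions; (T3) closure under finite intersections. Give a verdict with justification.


τ IS a topology on X.

Axiom (T1): ∅ ∈ τ? Yes; X ∈ τ? Yes.
Axiom (T2/T3): check pairwise unions and intersections of members of τ.
All pairwise intersections and unions checked — each lies in τ. Therefore τ satisfies (T1), (T2), (T3): it IS a topology on X.


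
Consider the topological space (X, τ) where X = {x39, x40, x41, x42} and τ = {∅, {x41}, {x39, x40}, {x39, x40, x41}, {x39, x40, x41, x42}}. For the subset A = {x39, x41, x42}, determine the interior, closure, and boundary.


int(A) = {x41}, cl(A) = {x39, x40, x41, x42}, ∂A = {x39, x40, x42}.

Closed sets in (X, τ) are complements of opens:
  closed(X, τ) = {∅, {x42}, {x41, x42}, {x39, x40, x42}, {x39, x40, x41, x42}}.
int(A) = ⋃ {U ∈ τ : U ⊆ A}. Opens contained in A: ∅, {x41}.
Taking the union of these: int(A) = {x41}.
cl(A) = ⋂ {C closed : A ⊆ C}. Closed sets containing A: {x39, x40, x41, x42}.
Intersecting these: cl(A) = {x39, x40, x41, x42}.
∂A = cl(A) ∖ int(A) = {x39, x40, x41, x42} ∖ {x41} = {x39, x40, x42}.


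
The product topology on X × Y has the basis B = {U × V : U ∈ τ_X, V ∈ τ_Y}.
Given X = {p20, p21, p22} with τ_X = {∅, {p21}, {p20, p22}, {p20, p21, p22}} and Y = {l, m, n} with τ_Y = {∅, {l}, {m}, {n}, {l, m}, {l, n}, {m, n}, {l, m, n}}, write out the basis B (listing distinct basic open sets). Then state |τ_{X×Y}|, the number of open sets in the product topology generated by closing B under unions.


Basis B = {∅ × ∅, {p21} × {l}, {p21} × {m}, {p21} × {n}, {p20, p22} × {l}, {p20, p22} × {m}, {p20, p22} × {n}, {p21} × {l, m}, {p21} × {l, n}, {p21} × {m, n}, {p20, p21, p22} × {l}, {p20, p21, p22} × {m}, {p20, p21, p22} × {n}, {p21} × {l, m, n}, {p20, p22} × {l, m}, {p20, p22} × {l, n}, {p20, p22} × {m, n}, {p20, p22} × {l, m, n}, {p20, p21, p22} × {l, m}, {p20, p21, p22} × {l, n}, {p20, p21, p22} × {m, n}, {p20, p21, p22} × {l, m, n}}; |τ_{X×Y}| = 64.

Enumerate products U × V with U ∈ τ_X, V ∈ τ_Y (deduplicated):
  ∅ × ∅ = {} (∅)
  {p21} × {l} = {(p21,l)}
  {p21} × {m} = {(p21,m)}
  {p21} × {n} = {(p21,n)}
  {p20, p22} × {l} = {(p20,l), (p22,l)}
  {p20, p22} × {m} = {(p20,m), (p22,m)}
  {p20, p22} × {n} = {(p20,n), (p22,n)}
  {p21} × {l, m} = {(p21,l), (p21,m)}
  {p21} × {l, n} = {(p21,l), (p21,n)}
  {p21} × {m, n} = {(p21,m), (p21,n)}
  {p20, p21, p22} × {l} = {(p20,l), (p21,l), (p22,l)}
  {p20, p21, p22} × {m} = {(p20,m), (p21,m), (p22,m)}
  {p20, p21, p22} × {n} = {(p20,n), (p21,n), (p22,n)}
  {p21} × {l, m, n} = {(p21,l), (p21,m), (p21,n)}
  {p20, p22} × {l, m} = {(p20,l), (p20,m), (p22,l), (p22,m)}
  {p20, p22} × {l, n} = {(p20,l), (p20,n), (p22,l), (p22,n)}
  {p20, p22} × {m, n} = {(p20,m), (p20,n), (p22,m), (p22,n)}
  {p20, p22} × {l, m, n} = {(p20,l), (p20,m), (p20,n), (p22,l), (p22,m), (p22,n)}
  {p20, p21, p22} × {l, m} = {(p20,l), (p20,m), (p21,l), (p21,m), (p22,l), (p22,m)}
  {p20, p21, p22} × {l, n} = {(p20,l), (p20,n), (p21,l), (p21,n), (p22,l), (p22,n)}
  {p20, p21, p22} × {m, n} = {(p20,m), (p20,n), (p21,m), (p21,n), (p22,m), (p22,n)}
  {p20, p21, p22} × {l, m, n} = {(p20,l), (p20,m), (p20,n), (p21,l), (p21,m), (p21,n), (p22,l), (p22,m), (p22,n)}
These 22 distinct sets form the basis B.
Close under arbitrary unions to get τ_{X×Y}; counting gives |τ_{X×Y}| = 64.


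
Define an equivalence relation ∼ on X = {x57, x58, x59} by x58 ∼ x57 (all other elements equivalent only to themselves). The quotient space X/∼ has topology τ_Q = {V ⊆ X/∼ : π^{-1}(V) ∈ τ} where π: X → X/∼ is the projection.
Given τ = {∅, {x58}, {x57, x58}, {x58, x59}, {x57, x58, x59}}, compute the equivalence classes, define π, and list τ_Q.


X/∼ = {[x57=x58], [x59]}; |τ_Q| = 3.

Equivalence classes: [x57=x58], [x59].
Quotient map π: X → X/∼ sends x57 ↦ [x57=x58], x58 ↦ [x57=x58], x59 ↦ [x59].
For each subset V ⊆ X/∼, compute π^{-1}(V) ⊆ X and check whether π^{-1}(V) ∈ τ. V is open in τ_Q iff π^{-1}(V) ∈ τ.
  V = {}: π^{-1}(V) = ∅ ∈ τ ✓.
  V = {[x57=x58]}: π^{-1}(V) = {x57, x58} ∈ τ ✓.
  V = {[x59]}: π^{-1}(V) = {x59} ∉ τ ✗.
  V = {[x57=x58], [x59]}: π^{-1}(V) = {x57, x58, x59} ∈ τ ✓.
Open sets in the quotient: τ_Q = {{}, {[x57=x58]}, {[x57=x58], [x59]}} (3 elements).


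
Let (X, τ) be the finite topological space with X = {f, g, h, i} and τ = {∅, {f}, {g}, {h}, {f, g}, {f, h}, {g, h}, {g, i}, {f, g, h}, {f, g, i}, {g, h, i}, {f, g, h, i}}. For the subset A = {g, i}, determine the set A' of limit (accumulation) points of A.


A' = {i}

For each x ∈ X, list the open sets U ∈ τ with x ∈ U, then check whether U ∩ (A ∖ {x}) ≠ ∅ for every such U.
  x = f: open {f} ∋ x has {f} ∩ (A ∖ {f}) = ∅, so x is NOT a limit point.
  x = g: open {g} ∋ x has {g} ∩ (A ∖ {g}) = ∅, so x is NOT a limit point.
  x = h: open {h} ∋ x has {h} ∩ (A ∖ {h}) = ∅, so x is NOT a limit point.
  x = i: opens ∋ x are {g, i}, {f, g, i}, {g, h, i}, {f, g, h, i}; each meets A ∖ {i}, so x IS a limit point.
Collecting: A' = {i}.


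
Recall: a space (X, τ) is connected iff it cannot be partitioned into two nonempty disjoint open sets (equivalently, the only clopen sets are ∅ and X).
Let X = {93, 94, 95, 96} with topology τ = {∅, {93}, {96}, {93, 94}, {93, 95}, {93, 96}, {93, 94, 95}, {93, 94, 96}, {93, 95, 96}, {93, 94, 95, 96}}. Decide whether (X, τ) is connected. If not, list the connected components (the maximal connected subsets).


(X, τ) is disconnected; components = [{96}, {93, 94, 95}].

Find clopen sets (U ∈ τ with X ∖ U ∈ τ):
  U = ∅, X ∖ U = {93, 94, 95, 96} — both open, so U is clopen.
  U = {96}, X ∖ U = {93, 94, 95} — both open, so U is clopen.
  U = {93, 94, 95}, X ∖ U = {96} — both open, so U is clopen.
  U = {93, 94, 95, 96}, X ∖ U = ∅ — both open, so U is clopen.
Nontrivial clopen(s) exist: e.g. {93, 94, 95}. So (X, τ) is disconnected.
Compute connected components by grouping points that agree on all clopens:
  component: {96}
  component: {93, 94, 95}


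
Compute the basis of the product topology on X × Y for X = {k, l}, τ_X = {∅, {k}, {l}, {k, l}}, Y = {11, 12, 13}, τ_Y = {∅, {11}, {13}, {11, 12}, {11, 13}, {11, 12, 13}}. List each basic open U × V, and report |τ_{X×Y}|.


Basis B = {∅ × ∅, {k} × {11}, {k} × {13}, {l} × {11}, {l} × {13}, {k} × {11, 12}, {k} × {11, 13}, {k, l} × {11}, {k, l} × {13}, {l} × {11, 12}, {l} × {11, 13}, {k} × {11, 12, 13}, {l} × {11, 12, 13}, {k, l} × {11, 12}, {k, l} × {11, 13}, {k, l} × {11, 12, 13}}; |τ_{X×Y}| = 36.

Enumerate products U × V with U ∈ τ_X, V ∈ τ_Y (deduplicated):
  ∅ × ∅ = {} (∅)
  {k} × {11} = {(k,11)}
  {k} × {13} = {(k,13)}
  {l} × {11} = {(l,11)}
  {l} × {13} = {(l,13)}
  {k} × {11, 12} = {(k,11), (k,12)}
  {k} × {11, 13} = {(k,11), (k,13)}
  {k, l} × {11} = {(k,11), (l,11)}
  {k, l} × {13} = {(k,13), (l,13)}
  {l} × {11, 12} = {(l,11), (l,12)}
  {l} × {11, 13} = {(l,11), (l,13)}
  {k} × {11, 12, 13} = {(k,11), (k,12), (k,13)}
  {l} × {11, 12, 13} = {(l,11), (l,12), (l,13)}
  {k, l} × {11, 12} = {(k,11), (k,12), (l,11), (l,12)}
  {k, l} × {11, 13} = {(k,11), (k,13), (l,11), (l,13)}
  {k, l} × {11, 12, 13} = {(k,11), (k,12), (k,13), (l,11), (l,12), (l,13)}
These 16 distinct sets form the basis B.
Close under arbitrary unions to get τ_{X×Y}; counting gives |τ_{X×Y}| = 36.


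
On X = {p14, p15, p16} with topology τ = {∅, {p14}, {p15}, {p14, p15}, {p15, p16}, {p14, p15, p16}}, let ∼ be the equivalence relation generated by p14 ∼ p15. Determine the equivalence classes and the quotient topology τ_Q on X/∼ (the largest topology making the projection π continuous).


X/∼ = {[p14=p15], [p16]}; |τ_Q| = 3.

Equivalence classes: [p14=p15], [p16].
Quotient map π: X → X/∼ sends p14 ↦ [p14=p15], p15 ↦ [p14=p15], p16 ↦ [p16].
For each subset V ⊆ X/∼, compute π^{-1}(V) ⊆ X and check whether π^{-1}(V) ∈ τ. V is open in τ_Q iff π^{-1}(V) ∈ τ.
  V = {}: π^{-1}(V) = ∅ ∈ τ ✓.
  V = {[p14=p15]}: π^{-1}(V) = {p14, p15} ∈ τ ✓.
  V = {[p16]}: π^{-1}(V) = {p16} ∉ τ ✗.
  V = {[p14=p15], [p16]}: π^{-1}(V) = {p14, p15, p16} ∈ τ ✓.
Open sets in the quotient: τ_Q = {{}, {[p14=p15]}, {[p14=p15], [p16]}} (3 elements).


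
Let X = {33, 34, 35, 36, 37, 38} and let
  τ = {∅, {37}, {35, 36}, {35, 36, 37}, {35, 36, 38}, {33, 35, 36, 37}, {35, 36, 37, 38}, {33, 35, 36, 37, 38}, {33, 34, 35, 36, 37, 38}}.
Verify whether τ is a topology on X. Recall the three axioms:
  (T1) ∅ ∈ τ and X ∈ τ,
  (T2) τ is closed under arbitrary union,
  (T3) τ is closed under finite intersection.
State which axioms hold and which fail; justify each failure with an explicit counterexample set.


τ IS a topology on X.

Axiom (T1): ∅ ∈ τ? Yes; X ∈ τ? Yes.
Axiom (T2/T3): check pairwise unions and intersections of members of τ.
All pairwise intersections and unions checked — each lies in τ. Therefore τ satisfies (T1), (T2), (T3): it IS a topology on X.


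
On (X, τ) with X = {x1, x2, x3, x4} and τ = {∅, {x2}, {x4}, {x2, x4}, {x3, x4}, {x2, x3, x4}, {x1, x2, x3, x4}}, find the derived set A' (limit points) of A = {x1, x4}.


A' = {x1, x3}

For each x ∈ X, list the open sets U ∈ τ with x ∈ U, then check whether U ∩ (A ∖ {x}) ≠ ∅ for every such U.
  x = x1: opens ∋ x are {x1, x2, x3, x4}; each meets A ∖ {x1}, so x IS a limit point.
  x = x2: open {x2} ∋ x has {x2} ∩ (A ∖ {x2}) = ∅, so x is NOT a limit point.
  x = x3: opens ∋ x are {x3, x4}, {x2, x3, x4}, {x1, x2, x3, x4}; each meets A ∖ {x3}, so x IS a limit point.
  x = x4: open {x4} ∋ x has {x4} ∩ (A ∖ {x4}) = ∅, so x is NOT a limit point.
Collecting: A' = {x1, x3}.


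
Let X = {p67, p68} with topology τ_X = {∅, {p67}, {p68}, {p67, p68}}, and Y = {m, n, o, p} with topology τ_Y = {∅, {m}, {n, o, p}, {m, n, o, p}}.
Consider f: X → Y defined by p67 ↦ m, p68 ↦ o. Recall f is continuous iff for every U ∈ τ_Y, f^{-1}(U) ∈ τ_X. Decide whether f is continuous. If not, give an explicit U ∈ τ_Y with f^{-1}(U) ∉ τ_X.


f IS continuous.

Compute f^{-1}(U) for each U ∈ τ_Y:
  U = ∅: f^{-1}(U) = ∅ ∈ τ_X ✓.
  U = {m}: f^{-1}(U) = {p67} ∈ τ_X ✓.
  U = {n, o, p}: f^{-1}(U) = {p68} ∈ τ_X ✓.
  U = {m, n, o, p}: f^{-1}(U) = {p67, p68} ∈ τ_X ✓.
Every preimage lies in τ_X, so f IS continuous.


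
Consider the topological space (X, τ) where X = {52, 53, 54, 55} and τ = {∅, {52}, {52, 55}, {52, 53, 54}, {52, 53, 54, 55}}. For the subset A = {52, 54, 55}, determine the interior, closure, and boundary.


int(A) = {52, 55}, cl(A) = {52, 53, 54, 55}, ∂A = {53, 54}.

Closed sets in (X, τ) are complements of opens:
  closed(X, τ) = {∅, {55}, {53, 54}, {53, 54, 55}, {52, 53, 54, 55}}.
int(A) = ⋃ {U ∈ τ : U ⊆ A}. Opens contained in A: ∅, {52}, {52, 55}.
Taking the union of these: int(A) = {52, 55}.
cl(A) = ⋂ {C closed : A ⊆ C}. Closed sets containing A: {52, 53, 54, 55}.
Intersecting these: cl(A) = {52, 53, 54, 55}.
∂A = cl(A) ∖ int(A) = {52, 53, 54, 55} ∖ {52, 55} = {53, 54}.


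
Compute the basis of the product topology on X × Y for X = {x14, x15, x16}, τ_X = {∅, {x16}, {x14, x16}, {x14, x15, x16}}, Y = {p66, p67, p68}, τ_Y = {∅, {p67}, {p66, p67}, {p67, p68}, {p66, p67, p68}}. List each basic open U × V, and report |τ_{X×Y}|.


Basis B = {∅ × ∅, {x16} × {p67}, {x14, x16} × {p67}, {x16} × {p66, p67}, {x16} × {p67, p68}, {x14, x15, x16} × {p67}, {x16} × {p66, p67, p68}, {x14, x16} × {p66, p67}, {x14, x16} × {p67, p68}, {x14, x16} × {p66, p67, p68}, {x14, x15, x16} × {p66, p67}, {x14, x15, x16} × {p67, p68}, {x14, x15, x16} × {p66, p67, p68}}; |τ_{X×Y}| = 30.

Enumerate products U × V with U ∈ τ_X, V ∈ τ_Y (deduplicated):
  ∅ × ∅ = {} (∅)
  {x16} × {p67} = {(x16,p67)}
  {x14, x16} × {p67} = {(x14,p67), (x16,p67)}
  {x16} × {p66, p67} = {(x16,p66), (x16,p67)}
  {x16} × {p67, p68} = {(x16,p67), (x16,p68)}
  {x14, x15, x16} × {p67} = {(x14,p67), (x15,p67), (x16,p67)}
  {x16} × {p66, p67, p68} = {(x16,p66), (x16,p67), (x16,p68)}
  {x14, x16} × {p66, p67} = {(x14,p66), (x14,p67), (x16,p66), (x16,p67)}
  {x14, x16} × {p67, p68} = {(x14,p67), (x14,p68), (x16,p67), (x16,p68)}
  {x14, x16} × {p66, p67, p68} = {(x14,p66), (x14,p67), (x14,p68), (x16,p66), (x16,p67), (x16,p68)}
  {x14, x15, x16} × {p66, p67} = {(x14,p66), (x14,p67), (x15,p66), (x15,p67), (x16,p66), (x16,p67)}
  {x14, x15, x16} × {p67, p68} = {(x14,p67), (x14,p68), (x15,p67), (x15,p68), (x16,p67), (x16,p68)}
  {x14, x15, x16} × {p66, p67, p68} = {(x14,p66), (x14,p67), (x14,p68), (x15,p66), (x15,p67), (x15,p68), (x16,p66), (x16,p67), (x16,p68)}
These 13 distinct sets form the basis B.
Close under arbitrary unions to get τ_{X×Y}; counting gives |τ_{X×Y}| = 30.


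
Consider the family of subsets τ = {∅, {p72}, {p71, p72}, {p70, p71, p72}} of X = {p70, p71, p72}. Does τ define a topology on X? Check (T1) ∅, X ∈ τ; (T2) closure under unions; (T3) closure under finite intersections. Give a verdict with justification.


τ IS a topology on X.

Axiom (T1): ∅ ∈ τ? Yes; X ∈ τ? Yes.
Axiom (T2/T3): check pairwise unions and intersections of members of τ.
All pairwise intersections and unions checked — each lies in τ. Therefore τ satisfies (T1), (T2), (T3): it IS a topology on X.
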